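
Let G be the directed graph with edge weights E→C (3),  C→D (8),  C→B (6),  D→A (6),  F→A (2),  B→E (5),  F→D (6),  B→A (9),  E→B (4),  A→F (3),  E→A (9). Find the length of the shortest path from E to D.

Paths from E to D:
E → B → A → F → D: 4 + 9 + 3 + 6 = 22
E → C → B → A → F → D: 3 + 6 + 9 + 3 + 6 = 27
E → A → F → D: 9 + 3 + 6 = 18
E → C → D: 3 + 8 = 11
Shortest: 11.

11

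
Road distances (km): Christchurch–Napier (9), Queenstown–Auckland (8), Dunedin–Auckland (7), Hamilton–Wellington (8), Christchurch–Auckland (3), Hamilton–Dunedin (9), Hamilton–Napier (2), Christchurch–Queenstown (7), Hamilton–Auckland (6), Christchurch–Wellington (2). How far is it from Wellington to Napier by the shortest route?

Comparing a few candidate routes:
Wellington→Hamilton→Napier: 8 + 2 = 10
Wellington→Christchurch→Auckland→Dunedin→Hamilton→Napier: 2 + 3 + 7 + 9 + 2 = 23
Wellington→Christchurch→Napier: 2 + 9 = 11
Wellington→Christchurch→Auckland→Hamilton→Napier: 2 + 3 + 6 + 2 = 13
Best route has total 10 km.

10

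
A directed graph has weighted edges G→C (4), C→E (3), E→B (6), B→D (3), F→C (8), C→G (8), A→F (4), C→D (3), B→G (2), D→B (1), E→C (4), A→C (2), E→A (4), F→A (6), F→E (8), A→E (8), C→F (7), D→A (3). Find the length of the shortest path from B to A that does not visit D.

13

Candidate routes:
B-G-C-F-E-A: 2 + 4 + 7 + 8 + 4 = 25
B-G-C-F-A: 2 + 4 + 7 + 6 = 19
B-G-C-E-A: 2 + 4 + 3 + 4 = 13
Best route has total 13.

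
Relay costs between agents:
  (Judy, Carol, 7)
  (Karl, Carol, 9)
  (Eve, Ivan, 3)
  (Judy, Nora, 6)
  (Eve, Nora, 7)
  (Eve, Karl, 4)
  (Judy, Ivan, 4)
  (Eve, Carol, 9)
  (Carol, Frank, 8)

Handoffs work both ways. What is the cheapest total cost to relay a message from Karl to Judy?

A few of the Karl→Judy routes:
Karl -> Eve -> Nora -> Judy: 4 + 7 + 6 = 17
Karl -> Eve -> Ivan -> Judy: 4 + 3 + 4 = 11
Karl -> Carol -> Judy: 9 + 7 = 16
Karl -> Eve -> Carol -> Judy: 4 + 9 + 7 = 20
The minimum is 11.

11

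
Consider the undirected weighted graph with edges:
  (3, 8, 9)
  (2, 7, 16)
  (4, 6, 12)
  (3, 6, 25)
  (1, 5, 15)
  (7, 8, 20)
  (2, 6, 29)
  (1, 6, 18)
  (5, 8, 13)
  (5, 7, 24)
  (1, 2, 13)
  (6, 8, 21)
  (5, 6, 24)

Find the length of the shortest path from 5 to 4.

Some routes from 5 to 4:
5-6-4: 24 + 12 = 36
5-1-6-4: 15 + 18 + 12 = 45
5-8-6-4: 13 + 21 + 12 = 46
The minimum is 36.

36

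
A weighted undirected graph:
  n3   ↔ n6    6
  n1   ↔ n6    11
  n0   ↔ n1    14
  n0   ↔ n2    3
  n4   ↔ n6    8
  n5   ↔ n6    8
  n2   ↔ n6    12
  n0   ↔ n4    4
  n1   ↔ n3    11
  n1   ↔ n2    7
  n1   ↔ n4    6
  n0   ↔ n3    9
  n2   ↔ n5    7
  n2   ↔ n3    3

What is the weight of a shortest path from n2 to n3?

Some routes from n2 to n3:
n2 → n0 → n3: 3 + 9 = 12
n2 → n1 → n3: 7 + 11 = 18
n2 → n3: 3
n2 → n5 → n6 → n3: 7 + 8 + 6 = 21
n2 → n0 → n4 → n6 → n3: 3 + 4 + 8 + 6 = 21
n2 → n6 → n3: 12 + 6 = 18
Shortest: 3.

3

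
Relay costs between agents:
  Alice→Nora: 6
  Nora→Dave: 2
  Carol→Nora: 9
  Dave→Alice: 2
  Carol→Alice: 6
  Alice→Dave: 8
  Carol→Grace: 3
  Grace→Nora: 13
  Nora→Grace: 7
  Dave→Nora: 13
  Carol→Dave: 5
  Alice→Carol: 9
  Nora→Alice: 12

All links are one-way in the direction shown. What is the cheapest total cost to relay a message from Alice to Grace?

Candidate routes:
Alice→Carol→Nora→Grace: 9 + 9 + 7 = 25
Alice→Carol→Dave→Nora→Grace: 9 + 5 + 13 + 7 = 34
Alice→Dave→Nora→Grace: 8 + 13 + 7 = 28
Alice→Carol→Grace: 9 + 3 = 12
Alice→Nora→Grace: 6 + 7 = 13
Shortest: 12.

12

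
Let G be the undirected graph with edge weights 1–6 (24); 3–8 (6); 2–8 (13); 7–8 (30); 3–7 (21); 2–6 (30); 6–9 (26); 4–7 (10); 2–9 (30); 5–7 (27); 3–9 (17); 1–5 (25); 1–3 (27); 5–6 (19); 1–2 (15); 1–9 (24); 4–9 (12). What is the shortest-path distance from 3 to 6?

Some routes from 3 to 6:
3-9-6: 17 + 26 = 43
3-1-6: 27 + 24 = 51
3-8-2-6: 6 + 13 + 30 = 49
Best route has total 43.

43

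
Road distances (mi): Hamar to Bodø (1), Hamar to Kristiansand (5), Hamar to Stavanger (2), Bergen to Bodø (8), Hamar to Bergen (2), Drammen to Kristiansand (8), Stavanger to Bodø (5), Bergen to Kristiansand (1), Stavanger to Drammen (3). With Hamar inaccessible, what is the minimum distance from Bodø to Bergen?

8

Paths from Bodø to Bergen avoiding Hamar:
Bodø→Bergen: 8
Bodø→Stavanger→Drammen→Kristiansand→Bergen: 5 + 3 + 8 + 1 = 17
Shortest: 8 mi.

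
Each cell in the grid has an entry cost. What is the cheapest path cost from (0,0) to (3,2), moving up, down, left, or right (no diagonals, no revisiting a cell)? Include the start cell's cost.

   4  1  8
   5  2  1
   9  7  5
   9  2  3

Best path: [0,0] → [0,1] → [1,1] → [1,2] → [2,2] → [3,2]
Cost: 4 + 1 + 2 + 1 + 5 + 3 = 16

16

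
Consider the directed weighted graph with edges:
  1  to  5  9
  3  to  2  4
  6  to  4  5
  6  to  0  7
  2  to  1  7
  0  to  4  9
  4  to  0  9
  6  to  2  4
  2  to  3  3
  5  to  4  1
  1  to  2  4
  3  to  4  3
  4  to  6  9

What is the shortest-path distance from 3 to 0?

Comparing a few candidate routes:
3 → 4 → 6 → 0: 3 + 9 + 7 = 19
3 → 2 → 1 → 5 → 4 → 0: 4 + 7 + 9 + 1 + 9 = 30
3 → 4 → 0: 3 + 9 = 12
Best route has total 12.

12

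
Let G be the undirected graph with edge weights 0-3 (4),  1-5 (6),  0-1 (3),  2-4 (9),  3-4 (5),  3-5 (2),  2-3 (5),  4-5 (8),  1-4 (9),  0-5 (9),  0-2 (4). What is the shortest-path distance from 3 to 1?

7

A few of the 3→1 routes:
3 → 4 → 1: 5 + 9 = 14
3 → 2 → 0 → 1: 5 + 4 + 3 = 12
3 → 0 → 1: 4 + 3 = 7
3 → 5 → 1: 2 + 6 = 8
3 → 5 → 0 → 1: 2 + 9 + 3 = 14
Shortest: 7.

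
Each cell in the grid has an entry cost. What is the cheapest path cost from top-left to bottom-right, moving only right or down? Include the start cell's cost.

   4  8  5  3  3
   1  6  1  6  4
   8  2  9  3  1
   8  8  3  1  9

31

Path (0,0) → (1,0) → (1,1) → (1,2) → (1,3) → (2,3) → (2,4) → (3,4): 4 + 1 + 6 + 1 + 6 + 3 + 1 + 9 = 31.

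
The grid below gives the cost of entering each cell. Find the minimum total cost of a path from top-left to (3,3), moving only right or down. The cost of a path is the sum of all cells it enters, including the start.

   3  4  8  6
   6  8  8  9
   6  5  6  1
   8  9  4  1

28

Take [0,0] -> [0,1] -> [1,1] -> [2,1] -> [2,2] -> [2,3] -> [3,3] for a total of 3 + 4 + 8 + 5 + 6 + 1 + 1 = 28.
For comparison, the top-then-right route costs 32.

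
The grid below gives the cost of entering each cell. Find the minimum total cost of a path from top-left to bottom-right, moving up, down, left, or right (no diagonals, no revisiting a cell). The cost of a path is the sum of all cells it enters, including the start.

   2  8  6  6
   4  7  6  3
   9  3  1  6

23

Cheapest: [0,0] -> [1,0] -> [1,1] -> [2,1] -> [2,2] -> [2,3]
  2 + 4 + 7 + 3 + 1 + 6 = 23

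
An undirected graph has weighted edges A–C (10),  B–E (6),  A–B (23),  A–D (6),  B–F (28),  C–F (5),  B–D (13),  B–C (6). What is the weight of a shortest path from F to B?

Candidate routes:
F→C→A→D→B: 5 + 10 + 6 + 13 = 34
F→B: 28
F→C→B: 5 + 6 = 11
F→C→A→B: 5 + 10 + 23 = 38
Best route has total 11.

11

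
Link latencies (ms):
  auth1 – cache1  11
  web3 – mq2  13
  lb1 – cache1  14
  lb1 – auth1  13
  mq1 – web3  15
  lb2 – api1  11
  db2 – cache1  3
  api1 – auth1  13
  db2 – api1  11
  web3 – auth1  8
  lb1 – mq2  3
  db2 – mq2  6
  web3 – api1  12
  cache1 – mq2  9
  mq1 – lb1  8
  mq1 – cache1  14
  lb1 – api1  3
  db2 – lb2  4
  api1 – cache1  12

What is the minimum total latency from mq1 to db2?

Some routes from mq1 to db2:
mq1→lb1→mq2→db2: 8 + 3 + 6 = 17
mq1→lb1→mq2→cache1→db2: 8 + 3 + 9 + 3 = 23
mq1→cache1→db2: 14 + 3 = 17
mq1→lb1→api1→db2: 8 + 3 + 11 = 22
mq1→lb1→cache1→db2: 8 + 14 + 3 = 25
Shortest: 17 ms.

17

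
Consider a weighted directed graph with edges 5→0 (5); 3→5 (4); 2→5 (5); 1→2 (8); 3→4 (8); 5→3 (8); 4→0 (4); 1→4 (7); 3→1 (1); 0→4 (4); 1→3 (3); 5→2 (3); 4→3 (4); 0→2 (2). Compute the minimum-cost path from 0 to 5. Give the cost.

Paths from 0 to 5:
0 - 2 - 5: 2 + 5 = 7
0 - 4 - 3 - 5: 4 + 4 + 4 = 12
0 - 4 - 3 - 1 - 2 - 5: 4 + 4 + 1 + 8 + 5 = 22
Shortest: 7.

7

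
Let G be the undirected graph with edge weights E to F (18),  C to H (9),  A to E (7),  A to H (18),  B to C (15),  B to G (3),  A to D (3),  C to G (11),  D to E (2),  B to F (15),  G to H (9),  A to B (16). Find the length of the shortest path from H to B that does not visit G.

Some routes from H to B avoiding G:
H -> A -> B: 18 + 16 = 34
H -> A -> D -> E -> F -> B: 18 + 3 + 2 + 18 + 15 = 56
H -> C -> B: 9 + 15 = 24
The minimum is 24.

24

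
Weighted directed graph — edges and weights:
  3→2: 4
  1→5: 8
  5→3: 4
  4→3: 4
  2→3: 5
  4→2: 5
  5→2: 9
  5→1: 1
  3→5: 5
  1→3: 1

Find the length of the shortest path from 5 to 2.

6

Paths from 5 to 2:
5 → 3 → 2: 4 + 4 = 8
5 → 2: 9
5 → 1 → 3 → 2: 1 + 1 + 4 = 6
Best route has total 6.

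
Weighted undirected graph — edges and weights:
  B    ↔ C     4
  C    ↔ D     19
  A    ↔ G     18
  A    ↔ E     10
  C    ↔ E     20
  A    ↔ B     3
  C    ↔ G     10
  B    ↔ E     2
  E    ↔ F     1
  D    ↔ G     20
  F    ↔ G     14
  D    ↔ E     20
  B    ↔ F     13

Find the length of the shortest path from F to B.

Some routes from F to B:
F-E-C-B: 1 + 20 + 4 = 25
F-B: 13
F-E-A-B: 1 + 10 + 3 = 14
F-E-B: 1 + 2 = 3
Shortest: 3.

3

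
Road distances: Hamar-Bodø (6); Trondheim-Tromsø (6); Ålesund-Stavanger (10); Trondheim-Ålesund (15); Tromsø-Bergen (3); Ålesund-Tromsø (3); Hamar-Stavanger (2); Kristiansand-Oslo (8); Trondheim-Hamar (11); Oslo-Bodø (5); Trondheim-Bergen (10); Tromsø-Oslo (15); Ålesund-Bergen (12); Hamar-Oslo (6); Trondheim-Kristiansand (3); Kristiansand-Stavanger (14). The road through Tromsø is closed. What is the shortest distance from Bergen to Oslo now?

Comparing a few candidate routes:
Bergen → Trondheim → Kristiansand → Oslo: 10 + 3 + 8 = 21
Bergen → Trondheim → Hamar → Oslo: 10 + 11 + 6 = 27
Bergen → Trondheim → Hamar → Bodø → Oslo: 10 + 11 + 6 + 5 = 32
Bergen → Ålesund → Stavanger → Hamar → Oslo: 12 + 10 + 2 + 6 = 30
The minimum is 21.

21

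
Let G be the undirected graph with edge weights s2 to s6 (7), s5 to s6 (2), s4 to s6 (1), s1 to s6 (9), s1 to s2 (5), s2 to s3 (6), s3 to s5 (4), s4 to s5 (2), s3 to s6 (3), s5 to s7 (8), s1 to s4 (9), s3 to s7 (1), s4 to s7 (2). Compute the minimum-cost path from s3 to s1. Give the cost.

11

A few of the s3→s1 routes:
s3 -> s7 -> s4 -> s1: 1 + 2 + 9 = 12
s3 -> s2 -> s1: 6 + 5 = 11
s3 -> s6 -> s1: 3 + 9 = 12
Best route has total 11.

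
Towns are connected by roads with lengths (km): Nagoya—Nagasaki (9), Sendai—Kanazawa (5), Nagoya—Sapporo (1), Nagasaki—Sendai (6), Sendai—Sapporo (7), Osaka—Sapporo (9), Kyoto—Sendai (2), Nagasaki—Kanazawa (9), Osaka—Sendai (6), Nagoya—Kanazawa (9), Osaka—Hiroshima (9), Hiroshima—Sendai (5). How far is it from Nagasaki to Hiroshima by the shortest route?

Comparing a few candidate routes:
Nagasaki-Nagoya-Sapporo-Sendai-Hiroshima: 9 + 1 + 7 + 5 = 22
Nagasaki-Nagoya-Sapporo-Osaka-Hiroshima: 9 + 1 + 9 + 9 = 28
Nagasaki-Kanazawa-Sendai-Hiroshima: 9 + 5 + 5 = 19
Nagasaki-Sendai-Hiroshima: 6 + 5 = 11
Nagasaki-Sendai-Osaka-Hiroshima: 6 + 6 + 9 = 21
The minimum is 11 km.

11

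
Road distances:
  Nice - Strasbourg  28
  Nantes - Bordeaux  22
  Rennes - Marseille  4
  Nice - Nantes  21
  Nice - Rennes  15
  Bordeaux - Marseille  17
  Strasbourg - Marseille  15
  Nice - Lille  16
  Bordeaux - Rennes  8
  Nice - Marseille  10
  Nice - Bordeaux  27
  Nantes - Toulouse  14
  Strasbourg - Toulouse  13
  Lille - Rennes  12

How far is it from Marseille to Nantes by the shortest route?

Some routes from Marseille to Nantes:
Marseille → Nice → Nantes: 10 + 21 = 31
Marseille → Bordeaux → Nantes: 17 + 22 = 39
Marseille → Rennes → Bordeaux → Nantes: 4 + 8 + 22 = 34
Shortest: 31.

31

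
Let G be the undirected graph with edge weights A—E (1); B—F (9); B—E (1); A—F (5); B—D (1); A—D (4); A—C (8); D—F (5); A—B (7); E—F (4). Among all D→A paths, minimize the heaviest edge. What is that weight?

1

Some routes from D to A:
D→A: max(4) = 4
D→B→E→F→A: max(1, 1, 4, 5) = 5
D→F→E→A: max(5, 4, 1) = 5
D→B→E→A: max(1, 1, 1) = 1
D→F→A: max(5, 5) = 5
Smallest bottleneck: 1.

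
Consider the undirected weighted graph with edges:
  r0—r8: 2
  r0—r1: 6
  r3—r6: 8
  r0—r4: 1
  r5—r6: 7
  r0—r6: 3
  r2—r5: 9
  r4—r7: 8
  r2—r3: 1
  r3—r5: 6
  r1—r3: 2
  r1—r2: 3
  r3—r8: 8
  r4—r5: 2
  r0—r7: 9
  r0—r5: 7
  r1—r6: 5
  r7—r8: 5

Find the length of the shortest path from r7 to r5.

Checking several routes:
r7→r0→r4→r5: 9 + 1 + 2 = 12
r7→r4→r5: 8 + 2 = 10
r7→r8→r0→r4→r5: 5 + 2 + 1 + 2 = 10
Shortest: 10.

10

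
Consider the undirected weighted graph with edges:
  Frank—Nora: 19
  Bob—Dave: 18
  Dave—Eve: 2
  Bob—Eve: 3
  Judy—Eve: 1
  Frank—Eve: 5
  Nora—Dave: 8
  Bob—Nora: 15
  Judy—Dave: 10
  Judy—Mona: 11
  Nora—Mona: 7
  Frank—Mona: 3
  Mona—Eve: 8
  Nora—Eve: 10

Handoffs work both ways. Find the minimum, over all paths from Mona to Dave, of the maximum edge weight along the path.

5

Comparing a few candidate routes:
Mona - Nora - Dave: max(7, 8) = 8
Mona - Frank - Eve - Dave: max(3, 5, 2) = 5
Mona - Eve - Dave: max(8, 2) = 8
Best route has worst link 5.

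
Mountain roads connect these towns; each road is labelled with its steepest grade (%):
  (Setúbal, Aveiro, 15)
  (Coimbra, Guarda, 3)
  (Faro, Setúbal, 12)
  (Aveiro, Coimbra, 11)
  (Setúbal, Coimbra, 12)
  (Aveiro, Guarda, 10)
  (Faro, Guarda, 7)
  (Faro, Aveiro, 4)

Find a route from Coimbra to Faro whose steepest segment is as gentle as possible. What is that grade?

Some routes from Coimbra to Faro:
Coimbra - Aveiro - Setúbal - Faro: max(11, 15, 12) = 15
Coimbra - Guarda - Faro: max(3, 7) = 7
Coimbra - Aveiro - Guarda - Faro: max(11, 10, 7) = 11
Coimbra - Setúbal - Faro: max(12, 12) = 12
Coimbra - Aveiro - Faro: max(11, 4) = 11
Coimbra - Guarda - Aveiro - Faro: max(3, 10, 4) = 10
Best route has worst link 7%.

7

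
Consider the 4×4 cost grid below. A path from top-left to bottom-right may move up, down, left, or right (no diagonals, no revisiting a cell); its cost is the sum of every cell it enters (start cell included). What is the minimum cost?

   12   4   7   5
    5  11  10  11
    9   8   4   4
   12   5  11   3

44

One optimal route is r0c0 -> r0c1 -> r0c2 -> r1c2 -> r2c2 -> r2c3 -> r3c3.
Its cost is 12 + 4 + 7 + 10 + 4 + 4 + 3 = 44.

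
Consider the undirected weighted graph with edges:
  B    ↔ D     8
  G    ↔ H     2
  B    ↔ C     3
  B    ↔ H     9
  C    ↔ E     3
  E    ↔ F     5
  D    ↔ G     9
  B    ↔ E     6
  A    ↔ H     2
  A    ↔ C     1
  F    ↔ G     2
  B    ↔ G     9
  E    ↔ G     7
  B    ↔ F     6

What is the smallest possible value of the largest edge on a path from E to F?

3

Some routes from E to F:
E - B - F: max(6, 6) = 6
E - C - B - F: max(3, 3, 6) = 6
E - F: max(5) = 5
E - B - C - A - H - G - F: max(6, 3, 1, 2, 2, 2) = 6
E - C - A - H - G - F: max(3, 1, 2, 2, 2) = 3
Best route has worst link 3.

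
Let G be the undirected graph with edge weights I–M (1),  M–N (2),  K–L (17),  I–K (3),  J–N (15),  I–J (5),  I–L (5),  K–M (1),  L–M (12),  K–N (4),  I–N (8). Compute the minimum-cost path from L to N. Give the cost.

Comparing a few candidate routes:
L → I → M → N: 5 + 1 + 2 = 8
L → I → N: 5 + 8 = 13
L → I → K → M → N: 5 + 3 + 1 + 2 = 11
L → I → K → N: 5 + 3 + 4 = 12
L → I → M → K → N: 5 + 1 + 1 + 4 = 11
The minimum is 8.

8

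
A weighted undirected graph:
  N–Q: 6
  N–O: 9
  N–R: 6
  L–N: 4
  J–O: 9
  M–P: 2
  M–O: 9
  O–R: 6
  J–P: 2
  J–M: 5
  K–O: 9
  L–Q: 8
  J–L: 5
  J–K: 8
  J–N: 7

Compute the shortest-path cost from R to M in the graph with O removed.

Comparing a few candidate routes:
R -> N -> J -> P -> M: 6 + 7 + 2 + 2 = 17
R -> N -> L -> J -> M: 6 + 4 + 5 + 5 = 20
R -> N -> L -> J -> P -> M: 6 + 4 + 5 + 2 + 2 = 19
R -> N -> J -> M: 6 + 7 + 5 = 18
The minimum is 17.

17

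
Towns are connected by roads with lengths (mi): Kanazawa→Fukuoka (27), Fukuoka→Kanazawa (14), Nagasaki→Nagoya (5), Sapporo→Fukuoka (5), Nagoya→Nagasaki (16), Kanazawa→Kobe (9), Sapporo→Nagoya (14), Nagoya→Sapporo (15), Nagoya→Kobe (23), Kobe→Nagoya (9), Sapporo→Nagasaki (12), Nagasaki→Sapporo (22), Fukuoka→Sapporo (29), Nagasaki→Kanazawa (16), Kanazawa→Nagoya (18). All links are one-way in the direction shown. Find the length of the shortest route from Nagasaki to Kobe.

25

Some routes from Nagasaki to Kobe:
Nagasaki - Nagoya - Sapporo - Fukuoka - Kanazawa - Kobe: 5 + 15 + 5 + 14 + 9 = 48
Nagasaki - Kanazawa - Nagoya - Kobe: 16 + 18 + 23 = 57
Nagasaki - Nagoya - Kobe: 5 + 23 = 28
Nagasaki - Sapporo - Fukuoka - Kanazawa - Kobe: 22 + 5 + 14 + 9 = 50
Nagasaki - Kanazawa - Kobe: 16 + 9 = 25
Shortest: 25 mi.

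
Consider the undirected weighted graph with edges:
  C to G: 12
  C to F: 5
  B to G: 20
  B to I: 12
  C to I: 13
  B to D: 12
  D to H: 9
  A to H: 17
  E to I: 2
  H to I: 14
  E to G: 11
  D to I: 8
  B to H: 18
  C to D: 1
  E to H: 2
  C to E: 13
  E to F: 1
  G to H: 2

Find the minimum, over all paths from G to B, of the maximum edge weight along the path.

Some routes from G to B:
G -> E -> I -> B: max(11, 2, 12) = 12
G -> E -> I -> D -> B: max(11, 2, 8, 12) = 12
G -> E -> F -> C -> D -> I -> B: max(11, 1, 5, 1, 8, 12) = 12
G -> E -> F -> C -> D -> B: max(11, 1, 5, 1, 12) = 12
The minimum achievable maximum is 12.

12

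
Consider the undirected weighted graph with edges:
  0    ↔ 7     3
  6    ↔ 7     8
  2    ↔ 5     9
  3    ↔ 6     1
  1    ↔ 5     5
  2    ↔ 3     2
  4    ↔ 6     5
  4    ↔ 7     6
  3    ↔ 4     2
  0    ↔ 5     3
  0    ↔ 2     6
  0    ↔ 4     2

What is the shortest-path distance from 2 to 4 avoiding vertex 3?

8

Comparing a few candidate routes:
2 -> 0 -> 7 -> 4: 6 + 3 + 6 = 15
2 -> 0 -> 4: 6 + 2 = 8
2 -> 5 -> 0 -> 7 -> 4: 9 + 3 + 3 + 6 = 21
2 -> 5 -> 0 -> 4: 9 + 3 + 2 = 14
The minimum is 8.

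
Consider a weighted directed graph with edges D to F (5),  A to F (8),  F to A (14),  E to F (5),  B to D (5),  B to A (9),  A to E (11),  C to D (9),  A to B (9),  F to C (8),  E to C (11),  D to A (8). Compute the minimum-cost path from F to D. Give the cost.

Paths from F to D:
F - C - D: 8 + 9 = 17
F - A - E - C - D: 14 + 11 + 11 + 9 = 45
F - A - B - D: 14 + 9 + 5 = 28
The minimum is 17.

17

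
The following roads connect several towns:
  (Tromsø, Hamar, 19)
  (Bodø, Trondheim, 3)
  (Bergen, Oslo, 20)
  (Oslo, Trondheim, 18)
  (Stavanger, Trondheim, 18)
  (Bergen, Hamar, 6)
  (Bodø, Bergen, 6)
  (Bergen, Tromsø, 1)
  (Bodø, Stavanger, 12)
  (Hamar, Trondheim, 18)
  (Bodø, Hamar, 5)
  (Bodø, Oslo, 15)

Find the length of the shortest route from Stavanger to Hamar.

A few of the Stavanger→Hamar routes:
Stavanger → Bodø → Hamar: 12 + 5 = 17
Stavanger → Trondheim → Bodø → Hamar: 18 + 3 + 5 = 26
Stavanger → Bodø → Bergen → Hamar: 12 + 6 + 6 = 24
Best route has total 17.

17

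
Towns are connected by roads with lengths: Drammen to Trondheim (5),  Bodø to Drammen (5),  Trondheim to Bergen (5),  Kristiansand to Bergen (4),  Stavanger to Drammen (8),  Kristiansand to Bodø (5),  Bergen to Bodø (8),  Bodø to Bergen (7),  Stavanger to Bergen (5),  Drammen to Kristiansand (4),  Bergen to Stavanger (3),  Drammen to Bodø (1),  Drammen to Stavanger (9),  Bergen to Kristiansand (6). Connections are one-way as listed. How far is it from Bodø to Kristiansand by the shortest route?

9

Paths from Bodø to Kristiansand:
Bodø → Bergen → Stavanger → Drammen → Kristiansand: 7 + 3 + 8 + 4 = 22
Bodø → Drammen → Trondheim → Bergen → Kristiansand: 5 + 5 + 5 + 6 = 21
Bodø → Drammen → Stavanger → Bergen → Kristiansand: 5 + 9 + 5 + 6 = 25
Bodø → Drammen → Kristiansand: 5 + 4 = 9
Bodø → Bergen → Kristiansand: 7 + 6 = 13
Shortest: 9.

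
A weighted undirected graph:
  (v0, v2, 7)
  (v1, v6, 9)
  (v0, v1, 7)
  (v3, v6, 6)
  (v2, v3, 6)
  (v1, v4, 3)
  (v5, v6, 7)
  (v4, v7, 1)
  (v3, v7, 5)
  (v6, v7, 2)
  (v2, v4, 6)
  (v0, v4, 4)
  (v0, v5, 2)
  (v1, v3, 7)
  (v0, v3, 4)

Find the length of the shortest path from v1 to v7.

4

Checking several routes:
v1→v6→v7: 9 + 2 = 11
v1→v4→v0→v3→v7: 3 + 4 + 4 + 5 = 16
v1→v3→v7: 7 + 5 = 12
v1→v0→v4→v7: 7 + 4 + 1 = 12
v1→v4→v7: 3 + 1 = 4
v1→v3→v6→v7: 7 + 6 + 2 = 15
Shortest: 4.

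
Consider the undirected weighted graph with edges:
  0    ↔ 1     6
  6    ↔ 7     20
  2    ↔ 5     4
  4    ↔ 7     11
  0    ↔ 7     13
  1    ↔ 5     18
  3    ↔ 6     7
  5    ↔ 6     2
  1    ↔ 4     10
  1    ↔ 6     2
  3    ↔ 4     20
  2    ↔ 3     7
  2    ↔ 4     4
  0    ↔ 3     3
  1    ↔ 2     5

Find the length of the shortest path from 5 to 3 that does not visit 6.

Some routes from 5 to 3 avoiding 6:
5-2-4-1-0-3: 4 + 4 + 10 + 6 + 3 = 27
5-1-0-3: 18 + 6 + 3 = 27
5-2-1-0-3: 4 + 5 + 6 + 3 = 18
5-2-4-3: 4 + 4 + 20 = 28
5-2-3: 4 + 7 = 11
5-1-2-3: 18 + 5 + 7 = 30
Shortest: 11.

11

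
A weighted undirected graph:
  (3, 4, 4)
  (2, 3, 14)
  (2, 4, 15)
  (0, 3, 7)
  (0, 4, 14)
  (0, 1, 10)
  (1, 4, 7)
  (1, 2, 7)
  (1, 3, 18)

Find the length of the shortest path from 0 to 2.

Checking several routes:
0-3-2: 7 + 14 = 21
0-1-2: 10 + 7 = 17
0-3-4-2: 7 + 4 + 15 = 26
0-3-4-1-2: 7 + 4 + 7 + 7 = 25
The minimum is 17.

17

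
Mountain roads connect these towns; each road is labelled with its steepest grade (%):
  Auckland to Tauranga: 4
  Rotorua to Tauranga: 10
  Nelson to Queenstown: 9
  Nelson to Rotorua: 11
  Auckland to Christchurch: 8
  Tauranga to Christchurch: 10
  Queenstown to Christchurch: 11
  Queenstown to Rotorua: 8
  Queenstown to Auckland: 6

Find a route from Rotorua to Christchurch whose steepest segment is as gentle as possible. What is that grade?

Comparing a few candidate routes:
Rotorua -> Tauranga -> Christchurch: max(10, 10) = 10
Rotorua -> Queenstown -> Auckland -> Christchurch: max(8, 6, 8) = 8
Rotorua -> Queenstown -> Auckland -> Tauranga -> Christchurch: max(8, 6, 4, 10) = 10
Rotorua -> Tauranga -> Auckland -> Christchurch: max(10, 4, 8) = 10
Rotorua -> Tauranga -> Auckland -> Queenstown -> Christchurch: max(10, 4, 6, 11) = 11
Smallest bottleneck: 8%.

8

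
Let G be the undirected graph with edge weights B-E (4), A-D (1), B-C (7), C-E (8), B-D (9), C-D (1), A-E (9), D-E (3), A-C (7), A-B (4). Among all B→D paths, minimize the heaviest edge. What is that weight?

Checking several routes:
B-A-D: max(4, 1) = 4
B-A-C-D: max(4, 7, 1) = 7
B-C-D: max(7, 1) = 7
B-C-A-D: max(7, 7, 1) = 7
B-E-D: max(4, 3) = 4
Best route has worst link 4.

4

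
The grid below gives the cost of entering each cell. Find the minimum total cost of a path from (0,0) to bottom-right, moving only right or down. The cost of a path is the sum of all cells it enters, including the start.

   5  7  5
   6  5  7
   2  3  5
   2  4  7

26

Path r0c0→r1c0→r2c0→r3c0→r3c1→r3c2: 5 + 6 + 2 + 2 + 4 + 7 = 26.
(Top row then right column would cost 36.)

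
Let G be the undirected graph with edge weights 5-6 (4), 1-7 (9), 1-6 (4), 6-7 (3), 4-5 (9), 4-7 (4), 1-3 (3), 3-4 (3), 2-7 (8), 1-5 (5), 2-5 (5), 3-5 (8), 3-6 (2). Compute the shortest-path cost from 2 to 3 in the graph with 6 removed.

13

A few of the 2→3 routes:
2 -> 7 -> 4 -> 3: 8 + 4 + 3 = 15
2 -> 7 -> 1 -> 3: 8 + 9 + 3 = 20
2 -> 5 -> 1 -> 7 -> 4 -> 3: 5 + 5 + 9 + 4 + 3 = 26
2 -> 5 -> 3: 5 + 8 = 13
2 -> 5 -> 1 -> 3: 5 + 5 + 3 = 13
2 -> 5 -> 4 -> 3: 5 + 9 + 3 = 17
Best route has total 13.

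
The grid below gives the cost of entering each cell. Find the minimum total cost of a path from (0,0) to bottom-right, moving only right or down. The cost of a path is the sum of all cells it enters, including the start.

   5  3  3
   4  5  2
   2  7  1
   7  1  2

16

Take (0,0) → (0,1) → (0,2) → (1,2) → (2,2) → (3,2) for a total of 5 + 3 + 3 + 2 + 1 + 2 = 16.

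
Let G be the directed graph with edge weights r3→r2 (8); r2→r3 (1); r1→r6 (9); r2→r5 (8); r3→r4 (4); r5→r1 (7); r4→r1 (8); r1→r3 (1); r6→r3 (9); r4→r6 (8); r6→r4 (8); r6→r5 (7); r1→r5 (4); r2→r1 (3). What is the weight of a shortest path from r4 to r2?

17

Candidate routes:
r4 -> r1 -> r6 -> r3 -> r2: 8 + 9 + 9 + 8 = 34
r4 -> r6 -> r5 -> r1 -> r3 -> r2: 8 + 7 + 7 + 1 + 8 = 31
r4 -> r6 -> r3 -> r2: 8 + 9 + 8 = 25
r4 -> r1 -> r3 -> r2: 8 + 1 + 8 = 17
Best route has total 17.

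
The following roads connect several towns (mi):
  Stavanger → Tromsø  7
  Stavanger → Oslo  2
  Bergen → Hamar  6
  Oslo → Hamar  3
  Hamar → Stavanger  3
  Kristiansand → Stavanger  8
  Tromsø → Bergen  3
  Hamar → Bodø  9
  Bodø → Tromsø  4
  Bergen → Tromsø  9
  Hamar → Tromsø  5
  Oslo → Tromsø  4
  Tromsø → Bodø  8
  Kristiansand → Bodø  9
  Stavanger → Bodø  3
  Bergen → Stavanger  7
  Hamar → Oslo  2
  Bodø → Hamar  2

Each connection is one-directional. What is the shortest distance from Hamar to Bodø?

Checking several routes:
Hamar-Stavanger-Tromsø-Bodø: 3 + 7 + 8 = 18
Hamar-Bodø: 9
Hamar-Tromsø-Bodø: 5 + 8 = 13
Hamar-Oslo-Tromsø-Bodø: 2 + 4 + 8 = 14
Hamar-Stavanger-Bodø: 3 + 3 = 6
Hamar-Stavanger-Oslo-Tromsø-Bodø: 3 + 2 + 4 + 8 = 17
The minimum is 6 mi.

6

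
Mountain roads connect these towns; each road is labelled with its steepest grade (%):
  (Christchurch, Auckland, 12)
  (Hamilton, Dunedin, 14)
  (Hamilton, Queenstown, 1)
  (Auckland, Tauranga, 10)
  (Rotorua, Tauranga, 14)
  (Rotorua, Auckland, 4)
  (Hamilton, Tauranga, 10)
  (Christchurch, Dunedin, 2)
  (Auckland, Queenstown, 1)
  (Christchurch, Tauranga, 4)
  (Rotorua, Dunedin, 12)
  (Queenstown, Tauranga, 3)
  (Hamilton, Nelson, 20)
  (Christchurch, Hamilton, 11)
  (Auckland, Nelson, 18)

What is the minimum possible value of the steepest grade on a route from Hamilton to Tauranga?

3

Comparing a few candidate routes:
Hamilton→Queenstown→Tauranga: max(1, 3) = 3
Hamilton→Queenstown→Auckland→Tauranga: max(1, 1, 10) = 10
Hamilton→Christchurch→Tauranga: max(11, 4) = 11
Hamilton→Queenstown→Auckland→Rotorua→Dunedin→Christchurch→Tauranga: max(1, 1, 4, 12, 2, 4) = 12
Hamilton→Queenstown→Auckland→Christchurch→Tauranga: max(1, 1, 12, 4) = 12
Hamilton→Tauranga: max(10) = 10
Best route has worst link 3%.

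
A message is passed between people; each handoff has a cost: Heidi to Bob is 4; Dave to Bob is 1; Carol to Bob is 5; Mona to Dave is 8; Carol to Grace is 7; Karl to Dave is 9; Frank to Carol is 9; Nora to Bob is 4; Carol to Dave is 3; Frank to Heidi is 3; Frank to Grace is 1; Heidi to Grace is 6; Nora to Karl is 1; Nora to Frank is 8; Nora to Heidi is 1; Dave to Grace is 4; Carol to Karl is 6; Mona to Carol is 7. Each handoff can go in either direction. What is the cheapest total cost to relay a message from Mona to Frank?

13

Checking several routes:
Mona - Carol - Dave - Grace - Frank: 7 + 3 + 4 + 1 = 15
Mona - Carol - Grace - Frank: 7 + 7 + 1 = 15
Mona - Dave - Grace - Frank: 8 + 4 + 1 = 13
Shortest: 13.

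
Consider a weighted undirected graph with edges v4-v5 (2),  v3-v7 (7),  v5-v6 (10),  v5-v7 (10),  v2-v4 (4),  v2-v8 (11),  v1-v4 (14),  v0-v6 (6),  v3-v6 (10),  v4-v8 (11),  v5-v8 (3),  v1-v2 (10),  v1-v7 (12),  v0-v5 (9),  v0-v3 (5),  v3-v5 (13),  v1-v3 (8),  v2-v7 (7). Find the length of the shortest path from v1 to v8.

19

Comparing a few candidate routes:
v1 → v4 → v5 → v8: 14 + 2 + 3 = 19
v1 → v3 → v0 → v5 → v8: 8 + 5 + 9 + 3 = 25
v1 → v2 → v4 → v5 → v8: 10 + 4 + 2 + 3 = 19
v1 → v3 → v5 → v8: 8 + 13 + 3 = 24
v1 → v2 → v8: 10 + 11 = 21
Shortest: 19.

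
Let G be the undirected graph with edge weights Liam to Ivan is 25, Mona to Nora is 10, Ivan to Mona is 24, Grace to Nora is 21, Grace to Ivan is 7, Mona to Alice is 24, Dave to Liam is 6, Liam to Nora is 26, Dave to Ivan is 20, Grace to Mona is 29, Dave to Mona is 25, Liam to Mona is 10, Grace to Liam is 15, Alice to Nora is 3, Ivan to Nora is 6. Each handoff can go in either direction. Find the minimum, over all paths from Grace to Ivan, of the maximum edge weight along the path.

A few of the Grace→Ivan routes:
Grace → Ivan: max(7) = 7
Grace → Liam → Mona → Nora → Ivan: max(15, 10, 10, 6) = 15
Grace → Liam → Dave → Ivan: max(15, 6, 20) = 20
The minimum achievable maximum is 7.

7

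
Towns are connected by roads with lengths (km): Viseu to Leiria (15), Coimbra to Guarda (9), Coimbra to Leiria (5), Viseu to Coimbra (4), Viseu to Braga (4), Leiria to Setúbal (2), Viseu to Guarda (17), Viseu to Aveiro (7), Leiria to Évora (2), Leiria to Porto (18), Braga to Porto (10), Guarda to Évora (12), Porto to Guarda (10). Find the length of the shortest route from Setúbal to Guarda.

Comparing a few candidate routes:
Setúbal→Leiria→Viseu→Coimbra→Guarda: 2 + 15 + 4 + 9 = 30
Setúbal→Leiria→Viseu→Guarda: 2 + 15 + 17 = 34
Setúbal→Leiria→Porto→Guarda: 2 + 18 + 10 = 30
Setúbal→Leiria→Évora→Guarda: 2 + 2 + 12 = 16
Setúbal→Leiria→Coimbra→Viseu→Guarda: 2 + 5 + 4 + 17 = 28
Setúbal→Leiria→Coimbra→Guarda: 2 + 5 + 9 = 16
The minimum is 16 km.

16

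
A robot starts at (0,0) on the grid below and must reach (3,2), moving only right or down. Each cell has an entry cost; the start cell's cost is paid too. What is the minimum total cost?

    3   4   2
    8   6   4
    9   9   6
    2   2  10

29

Take [0,0]→[0,1]→[0,2]→[1,2]→[2,2]→[3,2] for a total of 3 + 4 + 2 + 4 + 6 + 10 = 29.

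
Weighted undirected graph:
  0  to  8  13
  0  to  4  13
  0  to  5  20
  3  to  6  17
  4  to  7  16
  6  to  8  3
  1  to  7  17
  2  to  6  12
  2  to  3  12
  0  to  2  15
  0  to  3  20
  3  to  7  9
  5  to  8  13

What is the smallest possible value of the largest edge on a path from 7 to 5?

Checking several routes:
7-3-2-0-8-5: max(9, 12, 15, 13, 13) = 15
7-4-0-8-5: max(16, 13, 13, 13) = 16
7-3-2-6-8-5: max(9, 12, 12, 3, 13) = 13
7-4-0-2-6-8-5: max(16, 13, 15, 12, 3, 13) = 16
The minimum achievable maximum is 13.

13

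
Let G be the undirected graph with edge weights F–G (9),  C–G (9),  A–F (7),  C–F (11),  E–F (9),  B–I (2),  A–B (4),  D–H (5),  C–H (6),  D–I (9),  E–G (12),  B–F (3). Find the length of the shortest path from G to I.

A few of the G→I routes:
G -> F -> A -> B -> I: 9 + 7 + 4 + 2 = 22
G -> C -> F -> B -> I: 9 + 11 + 3 + 2 = 25
G -> F -> B -> I: 9 + 3 + 2 = 14
Best route has total 14.

14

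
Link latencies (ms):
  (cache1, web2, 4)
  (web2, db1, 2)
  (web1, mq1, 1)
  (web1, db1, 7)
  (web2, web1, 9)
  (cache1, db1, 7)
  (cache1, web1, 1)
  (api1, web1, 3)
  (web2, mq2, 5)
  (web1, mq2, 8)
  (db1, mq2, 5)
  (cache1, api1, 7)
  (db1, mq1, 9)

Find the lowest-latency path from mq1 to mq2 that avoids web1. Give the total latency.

Candidate routes:
mq1 - db1 - cache1 - web2 - mq2: 9 + 7 + 4 + 5 = 25
mq1 - db1 - web2 - mq2: 9 + 2 + 5 = 16
mq1 - db1 - mq2: 9 + 5 = 14
Best route has total 14 ms.

14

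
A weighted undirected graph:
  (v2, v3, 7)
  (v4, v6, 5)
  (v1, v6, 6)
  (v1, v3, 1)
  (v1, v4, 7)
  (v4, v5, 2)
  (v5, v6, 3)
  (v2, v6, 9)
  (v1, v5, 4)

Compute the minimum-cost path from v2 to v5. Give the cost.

Checking several routes:
v2 -> v3 -> v1 -> v6 -> v5: 7 + 1 + 6 + 3 = 17
v2 -> v3 -> v1 -> v4 -> v5: 7 + 1 + 7 + 2 = 17
v2 -> v3 -> v1 -> v5: 7 + 1 + 4 = 12
v2 -> v6 -> v5: 9 + 3 = 12
v2 -> v6 -> v4 -> v5: 9 + 5 + 2 = 16
Best route has total 12.

12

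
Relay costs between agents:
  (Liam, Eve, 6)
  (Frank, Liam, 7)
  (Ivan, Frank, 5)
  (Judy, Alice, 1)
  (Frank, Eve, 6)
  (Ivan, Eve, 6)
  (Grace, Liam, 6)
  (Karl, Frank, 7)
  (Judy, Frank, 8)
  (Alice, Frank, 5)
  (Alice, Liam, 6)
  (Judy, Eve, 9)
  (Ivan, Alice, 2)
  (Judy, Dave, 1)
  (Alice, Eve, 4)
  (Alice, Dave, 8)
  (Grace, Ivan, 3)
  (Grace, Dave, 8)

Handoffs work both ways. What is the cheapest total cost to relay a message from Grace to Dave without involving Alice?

8

Comparing a few candidate routes:
Grace-Dave: 8
Grace-Ivan-Frank-Judy-Dave: 3 + 5 + 8 + 1 = 17
Grace-Ivan-Eve-Judy-Dave: 3 + 6 + 9 + 1 = 19
Grace-Liam-Frank-Judy-Dave: 6 + 7 + 8 + 1 = 22
Shortest: 8.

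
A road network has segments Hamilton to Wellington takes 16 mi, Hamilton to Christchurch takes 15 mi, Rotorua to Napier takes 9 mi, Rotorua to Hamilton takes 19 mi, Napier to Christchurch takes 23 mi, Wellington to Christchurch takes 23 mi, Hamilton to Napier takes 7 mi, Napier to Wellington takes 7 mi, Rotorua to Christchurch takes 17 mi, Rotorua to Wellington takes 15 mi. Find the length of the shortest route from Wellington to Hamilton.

14

Checking several routes:
Wellington - Hamilton: 16
Wellington - Rotorua - Napier - Hamilton: 15 + 9 + 7 = 31
Wellington - Rotorua - Hamilton: 15 + 19 = 34
Wellington - Napier - Hamilton: 7 + 7 = 14
Best route has total 14 mi.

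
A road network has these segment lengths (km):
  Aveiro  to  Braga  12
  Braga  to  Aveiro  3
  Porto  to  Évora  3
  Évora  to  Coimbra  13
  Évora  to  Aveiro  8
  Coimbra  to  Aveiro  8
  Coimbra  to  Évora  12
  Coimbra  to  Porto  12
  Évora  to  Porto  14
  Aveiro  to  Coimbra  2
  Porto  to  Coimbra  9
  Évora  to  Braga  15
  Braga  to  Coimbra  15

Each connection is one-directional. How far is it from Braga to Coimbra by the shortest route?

Routes from Braga to Coimbra:
Braga - Coimbra: 15
Braga - Aveiro - Coimbra: 3 + 2 = 5
The minimum is 5 km.

5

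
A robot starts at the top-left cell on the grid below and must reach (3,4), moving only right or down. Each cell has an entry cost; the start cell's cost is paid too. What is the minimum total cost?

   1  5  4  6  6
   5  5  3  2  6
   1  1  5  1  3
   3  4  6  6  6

23

One optimal route is r0c0→r1c0→r2c0→r2c1→r2c2→r2c3→r2c4→r3c4.
Its cost is 1 + 5 + 1 + 1 + 5 + 1 + 3 + 6 = 23.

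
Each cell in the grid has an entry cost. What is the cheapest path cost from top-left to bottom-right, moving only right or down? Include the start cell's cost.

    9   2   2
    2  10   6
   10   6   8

Take r0c0 → r0c1 → r0c2 → r1c2 → r2c2 for a total of 9 + 2 + 2 + 6 + 8 = 27.

27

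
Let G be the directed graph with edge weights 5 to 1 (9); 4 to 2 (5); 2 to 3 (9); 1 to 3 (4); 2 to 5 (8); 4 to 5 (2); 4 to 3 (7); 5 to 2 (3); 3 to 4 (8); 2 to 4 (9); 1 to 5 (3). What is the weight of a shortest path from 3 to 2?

Candidate routes:
3 → 4 → 2: 8 + 5 = 13
3 → 4 → 5 → 2: 8 + 2 + 3 = 13
The minimum is 13.

13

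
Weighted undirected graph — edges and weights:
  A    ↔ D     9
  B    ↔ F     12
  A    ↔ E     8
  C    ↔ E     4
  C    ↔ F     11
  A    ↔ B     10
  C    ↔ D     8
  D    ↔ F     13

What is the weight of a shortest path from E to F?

15

Routes from E to F:
E→A→B→F: 8 + 10 + 12 = 30
E→A→D→F: 8 + 9 + 13 = 30
E→C→D→F: 4 + 8 + 13 = 25
E→C→F: 4 + 11 = 15
E→C→D→A→B→F: 4 + 8 + 9 + 10 + 12 = 43
E→A→D→C→F: 8 + 9 + 8 + 11 = 36
The minimum is 15.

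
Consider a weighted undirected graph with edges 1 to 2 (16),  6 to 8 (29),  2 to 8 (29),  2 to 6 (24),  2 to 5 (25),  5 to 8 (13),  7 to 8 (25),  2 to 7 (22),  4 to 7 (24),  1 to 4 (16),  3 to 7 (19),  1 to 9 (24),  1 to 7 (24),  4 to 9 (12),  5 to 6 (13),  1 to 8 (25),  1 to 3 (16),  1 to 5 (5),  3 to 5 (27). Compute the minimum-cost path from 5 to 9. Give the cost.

29

Comparing a few candidate routes:
5→1→4→9: 5 + 16 + 12 = 33
5→8→1→9: 13 + 25 + 24 = 62
5→1→7→4→9: 5 + 24 + 24 + 12 = 65
5→2→1→9: 25 + 16 + 24 = 65
5→1→9: 5 + 24 = 29
Shortest: 29.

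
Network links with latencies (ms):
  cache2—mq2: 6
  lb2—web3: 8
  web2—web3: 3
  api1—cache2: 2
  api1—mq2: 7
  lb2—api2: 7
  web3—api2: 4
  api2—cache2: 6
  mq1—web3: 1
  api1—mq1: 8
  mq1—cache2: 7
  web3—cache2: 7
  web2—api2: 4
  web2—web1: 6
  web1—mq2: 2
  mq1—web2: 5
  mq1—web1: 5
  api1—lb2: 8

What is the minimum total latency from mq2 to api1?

7

A few of the mq2→api1 routes:
mq2-web1-mq1-web3-cache2-api1: 2 + 5 + 1 + 7 + 2 = 17
mq2-api1: 7
mq2-web1-web2-web3-cache2-api1: 2 + 6 + 3 + 7 + 2 = 20
mq2-cache2-api1: 6 + 2 = 8
mq2-web1-mq1-api1: 2 + 5 + 8 = 15
mq2-web1-mq1-cache2-api1: 2 + 5 + 7 + 2 = 16
Best route has total 7 ms.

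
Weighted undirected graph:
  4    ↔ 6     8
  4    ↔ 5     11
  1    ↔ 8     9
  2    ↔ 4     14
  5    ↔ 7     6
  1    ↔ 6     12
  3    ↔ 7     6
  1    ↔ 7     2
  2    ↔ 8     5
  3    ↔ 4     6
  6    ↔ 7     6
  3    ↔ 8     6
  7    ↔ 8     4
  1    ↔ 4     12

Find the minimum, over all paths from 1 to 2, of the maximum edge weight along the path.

5

Checking several routes:
1-7-3-8-2: max(2, 6, 6, 5) = 6
1-7-8-2: max(2, 4, 5) = 5
1-7-6-4-3-8-2: max(2, 6, 8, 6, 6, 5) = 8
Best route has worst link 5.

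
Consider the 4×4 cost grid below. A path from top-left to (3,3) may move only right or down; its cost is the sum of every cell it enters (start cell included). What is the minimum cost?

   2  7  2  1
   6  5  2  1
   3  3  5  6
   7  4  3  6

One optimal route is (0,0) -> (0,1) -> (0,2) -> (0,3) -> (1,3) -> (2,3) -> (3,3).
Its cost is 2 + 7 + 2 + 1 + 1 + 6 + 6 = 25.

25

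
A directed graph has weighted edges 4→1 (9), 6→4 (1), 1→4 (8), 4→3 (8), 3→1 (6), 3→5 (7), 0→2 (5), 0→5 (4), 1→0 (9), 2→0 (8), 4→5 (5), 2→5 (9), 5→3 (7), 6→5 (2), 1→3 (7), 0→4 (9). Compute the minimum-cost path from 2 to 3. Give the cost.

16

Paths from 2 to 3:
2 → 0 → 5 → 3: 8 + 4 + 7 = 19
2 → 5 → 3: 9 + 7 = 16
2 → 0 → 4 → 1 → 3: 8 + 9 + 9 + 7 = 33
2 → 0 → 4 → 5 → 3: 8 + 9 + 5 + 7 = 29
2 → 0 → 4 → 3: 8 + 9 + 8 = 25
The minimum is 16.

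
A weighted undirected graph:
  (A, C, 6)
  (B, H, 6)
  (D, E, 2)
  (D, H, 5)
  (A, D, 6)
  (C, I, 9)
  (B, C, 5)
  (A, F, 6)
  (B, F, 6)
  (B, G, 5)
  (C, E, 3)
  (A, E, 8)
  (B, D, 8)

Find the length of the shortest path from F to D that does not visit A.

14

Routes from F to D avoiding A:
F-B-H-D: 6 + 6 + 5 = 17
F-B-C-E-D: 6 + 5 + 3 + 2 = 16
F-B-D: 6 + 8 = 14
Shortest: 14.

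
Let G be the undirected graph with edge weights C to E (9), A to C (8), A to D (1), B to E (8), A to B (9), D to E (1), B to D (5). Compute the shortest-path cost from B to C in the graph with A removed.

15

Routes from B to C avoiding A:
B→D→E→C: 5 + 1 + 9 = 15
B→E→C: 8 + 9 = 17
The minimum is 15.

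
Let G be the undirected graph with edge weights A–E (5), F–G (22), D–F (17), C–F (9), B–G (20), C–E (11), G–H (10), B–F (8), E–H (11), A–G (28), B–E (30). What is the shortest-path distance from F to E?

20

A few of the F→E routes:
F → B → G → H → E: 8 + 20 + 10 + 11 = 49
F → C → E: 9 + 11 = 20
F → B → G → A → E: 8 + 20 + 28 + 5 = 61
F → G → A → E: 22 + 28 + 5 = 55
F → B → E: 8 + 30 = 38
F → G → H → E: 22 + 10 + 11 = 43
Shortest: 20.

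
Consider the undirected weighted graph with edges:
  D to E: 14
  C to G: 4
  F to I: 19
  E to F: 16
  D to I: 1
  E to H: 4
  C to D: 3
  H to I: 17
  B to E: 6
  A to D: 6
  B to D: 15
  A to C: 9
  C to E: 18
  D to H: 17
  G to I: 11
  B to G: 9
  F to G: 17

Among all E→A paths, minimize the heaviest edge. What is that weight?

9

Checking several routes:
E-B-G-I-D-A: max(6, 9, 11, 1, 6) = 11
E-B-G-C-D-A: max(6, 9, 4, 3, 6) = 9
E-B-G-I-D-C-A: max(6, 9, 11, 1, 3, 9) = 11
E-D-I-G-C-A: max(14, 1, 11, 4, 9) = 14
E-B-G-C-A: max(6, 9, 4, 9) = 9
E-D-A: max(14, 6) = 14
The minimum achievable maximum is 9.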